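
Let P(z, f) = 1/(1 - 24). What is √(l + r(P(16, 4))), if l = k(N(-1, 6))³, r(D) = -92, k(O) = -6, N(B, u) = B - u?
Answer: 2*I*√77 ≈ 17.55*I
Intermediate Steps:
P(z, f) = -1/23 (P(z, f) = 1/(-23) = -1/23)
l = -216 (l = (-6)³ = -216)
√(l + r(P(16, 4))) = √(-216 - 92) = √(-308) = 2*I*√77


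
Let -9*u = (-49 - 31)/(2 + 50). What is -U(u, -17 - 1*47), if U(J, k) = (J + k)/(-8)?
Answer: -1867/234 ≈ -7.9786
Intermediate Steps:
u = 20/117 (u = -(-49 - 31)/(9*(2 + 50)) = -(-80)/(9*52) = -⅑*(-20/13) = 20/117 ≈ 0.17094)
U(J, k) = -J/8 - k/8 (U(J, k) = (J + k)*(-⅛) = -J/8 - k/8)
-U(u, -17 - 1*47) = -(-⅛*20/117 - (-17 - 1*47)/8) = -(-5/234 - (-17 - 47)/8) = -(-5/234 - ⅛*(-64)) = -(-5/234 + 8) = -1*1867/234 = -1867/234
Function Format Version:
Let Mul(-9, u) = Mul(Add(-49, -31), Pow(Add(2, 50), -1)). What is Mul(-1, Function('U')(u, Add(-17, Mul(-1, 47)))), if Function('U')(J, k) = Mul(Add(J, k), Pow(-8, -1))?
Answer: Rational(-1867, 234) ≈ -7.9786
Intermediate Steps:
u = Rational(20, 117) (u = Mul(Rational(-1, 9), Mul(Add(-49, -31), Pow(Add(2, 50), -1))) = Mul(Rational(-1, 9), Mul(-80, Pow(52, -1))) = Mul(Rational(-1, 9), Mul(-80, Rational(1, 52))) = Mul(Rational(-1, 9), Rational(-20, 13)) = Rational(20, 117) ≈ 0.17094)
Function('U')(J, k) = Add(Mul(Rational(-1, 8), J), Mul(Rational(-1, 8), k)) (Function('U')(J, k) = Mul(Add(J, k), Rational(-1, 8)) = Add(Mul(Rational(-1, 8), J), Mul(Rational(-1, 8), k)))
Mul(-1, Function('U')(u, Add(-17, Mul(-1, 47)))) = Mul(-1, Add(Mul(Rational(-1, 8), Rational(20, 117)), Mul(Rational(-1, 8), Add(-17, Mul(-1, 47))))) = Mul(-1, Add(Rational(-5, 234), Mul(Rational(-1, 8), Add(-17, -47)))) = Mul(-1, Add(Rational(-5, 234), Mul(Rational(-1, 8), -64))) = Mul(-1, Add(Rational(-5, 234), 8)) = Mul(-1, Rational(1867, 234)) = Rational(-1867, 234)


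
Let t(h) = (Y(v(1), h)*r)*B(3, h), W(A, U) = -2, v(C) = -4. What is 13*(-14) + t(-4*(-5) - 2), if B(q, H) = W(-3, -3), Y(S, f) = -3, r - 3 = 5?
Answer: -134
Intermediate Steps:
r = 8 (r = 3 + 5 = 8)
B(q, H) = -2
t(h) = 48 (t(h) = -3*8*(-2) = -24*(-2) = 48)
13*(-14) + t(-4*(-5) - 2) = 13*(-14) + 48 = -182 + 48 = -134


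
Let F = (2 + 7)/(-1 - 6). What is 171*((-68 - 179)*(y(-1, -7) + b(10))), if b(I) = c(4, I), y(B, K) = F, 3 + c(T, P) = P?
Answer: -1689480/7 ≈ -2.4135e+5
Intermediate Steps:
c(T, P) = -3 + P
F = -9/7 (F = 9/(-7) = 9*(-⅐) = -9/7 ≈ -1.2857)
y(B, K) = -9/7
b(I) = -3 + I
171*((-68 - 179)*(y(-1, -7) + b(10))) = 171*((-68 - 179)*(-9/7 + (-3 + 10))) = 171*(-247*(-9/7 + 7)) = 171*(-247*40/7) = 171*(-9880/7) = -1689480/7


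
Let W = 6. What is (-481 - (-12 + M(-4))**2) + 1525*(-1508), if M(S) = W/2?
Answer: -2300262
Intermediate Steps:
M(S) = 3 (M(S) = 6/2 = 6*(1/2) = 3)
(-481 - (-12 + M(-4))**2) + 1525*(-1508) = (-481 - (-12 + 3)**2) + 1525*(-1508) = (-481 - 1*(-9)**2) - 2299700 = (-481 - 1*81) - 2299700 = (-481 - 81) - 2299700 = -562 - 2299700 = -2300262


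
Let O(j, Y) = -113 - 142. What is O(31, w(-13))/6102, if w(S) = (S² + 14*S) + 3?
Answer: -85/2034 ≈ -0.041790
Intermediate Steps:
w(S) = 3 + S² + 14*S
O(j, Y) = -255
O(31, w(-13))/6102 = -255/6102 = -255*1/6102 = -85/2034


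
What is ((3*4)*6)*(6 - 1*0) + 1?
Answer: 433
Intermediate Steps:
((3*4)*6)*(6 - 1*0) + 1 = (12*6)*(6 + 0) + 1 = 72*6 + 1 = 432 + 1 = 433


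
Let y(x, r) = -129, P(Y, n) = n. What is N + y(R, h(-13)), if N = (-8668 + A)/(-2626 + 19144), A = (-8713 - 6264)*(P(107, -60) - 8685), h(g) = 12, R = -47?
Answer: 128834375/16518 ≈ 7799.6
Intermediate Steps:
A = 130973865 (A = (-8713 - 6264)*(-60 - 8685) = -14977*(-8745) = 130973865)
N = 130965197/16518 (N = (-8668 + 130973865)/(-2626 + 19144) = 130965197/16518 ≈ 7928.6)
N + y(R, h(-13)) = 130965197/16518 - 129 = 128834375/16518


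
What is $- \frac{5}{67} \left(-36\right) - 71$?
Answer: $- \frac{4577}{67} \approx -68.313$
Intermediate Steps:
$- \frac{5}{67} \left(-36\right) - 71 = \left(-5\right) \frac{1}{67} \left(-36\right) - 71 = \left(- \frac{5}{67}\right) \left(-36\right) - 71 = \frac{180}{67} - 71 = - \frac{4577}{67}$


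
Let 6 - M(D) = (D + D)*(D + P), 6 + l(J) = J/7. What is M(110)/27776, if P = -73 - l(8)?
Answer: -1039/3136 ≈ -0.33131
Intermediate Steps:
l(J) = -6 + J/7
P = -477/7 (P = -73 - (-6 + (⅐)*8) = -73 - (-6 + 8/7) = -73 - 1*(-34/7) = -73 + 34/7 = -477/7 ≈ -68.143)
M(D) = 6 - 2*D*(-477/7 + D) (M(D) = 6 - (D + D)*(D - 477/7) = 6 - 2*D*(-477/7 + D))
M(110)/27776 = (6 - 2*110² + (954/7)*110)/27776 = (6 - 2*12100 + 104940/7)*(1/27776) = (6 - 24200 + 104940/7)*(1/27776) = -64418/7*1/27776 = -1039/3136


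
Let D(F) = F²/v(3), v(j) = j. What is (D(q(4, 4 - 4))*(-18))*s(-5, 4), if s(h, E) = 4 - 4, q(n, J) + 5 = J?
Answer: 0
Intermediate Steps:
q(n, J) = -5 + J
s(h, E) = 0
D(F) = F²/3
(D(q(4, 4 - 4))*(-18))*s(-5, 4) = (((-5 + (4 - 4))²/3)*(-18))*0 = (((-5 + 0)²/3)*(-18))*0 = (((⅓)*(-5)²)*(-18))*0 = (((⅓)*25)*(-18))*0 = ((25/3)*(-18))*0 = -150*0 = 0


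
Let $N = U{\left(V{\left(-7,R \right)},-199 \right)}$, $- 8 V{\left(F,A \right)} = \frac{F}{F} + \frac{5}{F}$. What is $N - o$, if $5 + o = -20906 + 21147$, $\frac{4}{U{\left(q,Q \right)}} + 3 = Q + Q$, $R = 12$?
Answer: $- \frac{94640}{401} \approx -236.01$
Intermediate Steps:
$V{\left(F,A \right)} = - \frac{1}{8} - \frac{5}{8 F}$ ($V{\left(F,A \right)} = - \frac{\frac{F}{F} + \frac{5}{F}}{8} = - \frac{1 + \frac{5}{F}}{8} = - \frac{1}{8} - \frac{5}{8 F}$)
$U{\left(q,Q \right)} = \frac{4}{-3 + 2 Q}$ ($U{\left(q,Q \right)} = \frac{4}{-3 + \left(Q + Q\right)} = \frac{4}{-3 + 2 Q}$)
$o = 236$ ($o = -5 + \left(-20906 + 21147\right) = -5 + 241 = 236$)
$N = - \frac{4}{401}$ ($N = \frac{4}{-3 + 2 \left(-199\right)} = \frac{4}{-3 - 398} = \frac{4}{-401} = 4 \left(- \frac{1}{401}\right) = - \frac{4}{401} \approx -0.0099751$)
$N - o = - \frac{4}{401} - 236 = - \frac{94640}{401}$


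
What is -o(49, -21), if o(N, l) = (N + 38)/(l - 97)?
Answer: 87/118 ≈ 0.73729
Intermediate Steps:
o(N, l) = (38 + N)/(-97 + l)
-o(49, -21) = -(38 + 49)/(-97 - 21) = -87/(-118) = -(-1)*87/118 = -1*(-87/118) = 87/118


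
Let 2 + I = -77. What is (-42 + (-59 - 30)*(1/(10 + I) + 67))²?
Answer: 171608033536/4761 ≈ 3.6045e+7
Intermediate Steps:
I = -79 (I = -2 - 77 = -79)
(-42 + (-59 - 30)*(1/(10 + I) + 67))² = (-42 + (-59 - 30)*(1/(10 - 79) + 67))² = (-42 - 89*(1/(-69) + 67))² = (-42 - 89*(-1/69 + 67))² = (-42 - 89*4622/69)² = (-42 - 411358/69)² = (-414256/69)² = 171608033536/4761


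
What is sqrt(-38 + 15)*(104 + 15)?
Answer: 119*I*sqrt(23) ≈ 570.7*I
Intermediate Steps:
sqrt(-38 + 15)*(104 + 15) = sqrt(-23)*119 = (I*sqrt(23))*119 = 119*I*sqrt(23)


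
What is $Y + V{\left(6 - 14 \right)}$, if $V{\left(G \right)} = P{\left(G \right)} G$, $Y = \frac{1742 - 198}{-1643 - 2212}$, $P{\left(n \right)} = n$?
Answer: $\frac{245176}{3855} \approx 63.599$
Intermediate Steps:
$Y = - \frac{1544}{3855}$ ($Y = \frac{1544}{-3855} = 1544 \left(- \frac{1}{3855}\right) = - \frac{1544}{3855} \approx -0.40052$)
$V{\left(G \right)} = G^{2}$ ($V{\left(G \right)} = G G = G^{2}$)
$Y + V{\left(6 - 14 \right)} = - \frac{1544}{3855} + \left(6 - 14\right)^{2} = - \frac{1544}{3855} + \left(-8\right)^{2} = - \frac{1544}{3855} + 64 = \frac{245176}{3855}$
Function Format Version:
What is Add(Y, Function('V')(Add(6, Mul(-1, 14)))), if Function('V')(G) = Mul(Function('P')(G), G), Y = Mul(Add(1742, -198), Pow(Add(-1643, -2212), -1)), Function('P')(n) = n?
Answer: Rational(245176, 3855) ≈ 63.599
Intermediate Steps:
Y = Rational(-1544, 3855) (Y = Mul(1544, Pow(-3855, -1)) = Mul(1544, Rational(-1, 3855)) = Rational(-1544, 3855) ≈ -0.40052)
Function('V')(G) = Pow(G, 2) (Function('V')(G) = Mul(G, G) = Pow(G, 2))
Add(Y, Function('V')(Add(6, Mul(-1, 14)))) = Add(Rational(-1544, 3855), Pow(Add(6, Mul(-1, 14)), 2)) = Add(Rational(-1544, 3855), Pow(Add(6, -14), 2)) = Add(Rational(-1544, 3855), Pow(-8, 2)) = Add(Rational(-1544, 3855), 64) = Rational(245176, 3855)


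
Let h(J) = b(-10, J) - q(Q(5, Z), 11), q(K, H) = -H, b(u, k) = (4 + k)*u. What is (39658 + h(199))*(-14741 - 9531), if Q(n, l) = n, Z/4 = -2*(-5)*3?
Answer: -913573808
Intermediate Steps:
Z = 120 (Z = 4*(-2*(-5)*3) = 4*(10*3) = 4*30 = 120)
b(u, k) = u*(4 + k)
h(J) = -29 - 10*J (h(J) = -10*(4 + J) - (-1)*11 = (-40 - 10*J) - 1*(-11) = (-40 - 10*J) + 11 = -29 - 10*J)
(39658 + h(199))*(-14741 - 9531) = (39658 + (-29 - 10*199))*(-14741 - 9531) = (39658 + (-29 - 1990))*(-24272) = (39658 - 2019)*(-24272) = 37639*(-24272) = -913573808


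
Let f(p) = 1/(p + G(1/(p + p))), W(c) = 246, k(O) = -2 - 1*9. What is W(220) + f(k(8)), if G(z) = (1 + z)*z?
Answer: 1314386/5345 ≈ 245.91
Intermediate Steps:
k(O) = -11 (k(O) = -2 - 9 = -11)
G(z) = z*(1 + z)
f(p) = 1/(p + (1 + 1/(2*p))/(2*p)) (f(p) = 1/(p + (1 + 1/(p + p))/(p + p)) = 1/(p + (1 + 1/(2*p))/((2*p))) = 1/(p + (1/(2*p))*(1 + 1/(2*p))) = 1/(p + (1 + 1/(2*p))/(2*p)))
W(220) + f(k(8)) = 246 + 4*(-11)²/(1 + 2*(-11) + 4*(-11)³) = 246 + 4*121/(1 - 22 + 4*(-1331)) = 246 + 4*121/(1 - 22 - 5324) = 246 + 4*121/(-5345) = 246 + 4*121*(-1/5345) = 246 - 484/5345 = 1314386/5345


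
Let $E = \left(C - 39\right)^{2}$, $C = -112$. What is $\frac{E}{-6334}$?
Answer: $- \frac{22801}{6334} \approx -3.5998$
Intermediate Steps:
$E = 22801$ ($E = \left(-112 - 39\right)^{2} = \left(-151\right)^{2} = 22801$)
$\frac{E}{-6334} = \frac{22801}{-6334} = 22801 \left(- \frac{1}{6334}\right) = - \frac{22801}{6334}$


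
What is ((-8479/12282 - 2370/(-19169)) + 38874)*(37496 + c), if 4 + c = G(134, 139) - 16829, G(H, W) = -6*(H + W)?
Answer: 174118980179026025/235433658 ≈ 7.3957e+8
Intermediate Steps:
G(H, W) = -6*H - 6*W
c = -18471 (c = -4 + ((-6*134 - 6*139) - 16829) = -4 + ((-804 - 834) - 16829) = -4 + (-1638 - 16829) = -4 - 18467 = -18471)
((-8479/12282 - 2370/(-19169)) + 38874)*(37496 + c) = ((-8479/12282 - 2370/(-19169)) + 38874)*(37496 - 18471) = ((-8479*1/12282 - 2370*(-1/19169)) + 38874)*19025 = ((-8479/12282 + 2370/19169) + 38874)*19025 = (-133425611/235433658 + 38874)*19025 = (9152114595481/235433658)*19025 = 174118980179026025/235433658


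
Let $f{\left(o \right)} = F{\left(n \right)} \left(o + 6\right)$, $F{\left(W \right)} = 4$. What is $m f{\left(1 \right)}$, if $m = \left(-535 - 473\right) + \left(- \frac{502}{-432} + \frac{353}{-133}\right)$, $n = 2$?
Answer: $- \frac{29000689}{1026} \approx -28266.0$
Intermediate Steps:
$f{\left(o \right)} = 24 + 4 o$ ($f{\left(o \right)} = 4 \left(o + 6\right) = 4 \left(6 + o\right) = 24 + 4 o$)
$m = - \frac{29000689}{28728}$ ($m = -1008 + \left(\left(-502\right) \left(- \frac{1}{432}\right) + 353 \left(- \frac{1}{133}\right)\right) = -1008 + \left(\frac{251}{216} - \frac{353}{133}\right) = -1008 - \frac{42865}{28728} = - \frac{29000689}{28728} \approx -1009.5$)
$m f{\left(1 \right)} = - \frac{29000689 \left(24 + 4 \cdot 1\right)}{28728} = - \frac{29000689 \left(24 + 4\right)}{28728} = \left(- \frac{29000689}{28728}\right) 28 = - \frac{29000689}{1026}$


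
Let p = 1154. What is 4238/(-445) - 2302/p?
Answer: -2957521/256765 ≈ -11.518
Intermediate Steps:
4238/(-445) - 2302/p = 4238/(-445) - 2302/1154 = 4238*(-1/445) - 2302*1/1154 = -4238/445 - 1151/577 = -2957521/256765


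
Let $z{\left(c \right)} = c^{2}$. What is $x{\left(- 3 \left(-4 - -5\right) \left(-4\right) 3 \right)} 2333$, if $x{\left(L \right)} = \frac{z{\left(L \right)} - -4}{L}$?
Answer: $\frac{758225}{9} \approx 84247.0$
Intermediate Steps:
$x{\left(L \right)} = \frac{4 + L^{2}}{L}$ ($x{\left(L \right)} = \frac{L^{2} - -4}{L} = \frac{L^{2} + 4}{L} = \frac{4 + L^{2}}{L}$)
$x{\left(- 3 \left(-4 - -5\right) \left(-4\right) 3 \right)} 2333 = \left(- 3 \left(-4 - -5\right) \left(-4\right) 3 + \frac{4}{\left(-3\right) \left(-4 - -5\right) \left(-4\right) 3}\right) 2333 = \left(- 3 \left(-4 + 5\right) \left(-4\right) 3 + \frac{4}{\left(-3\right) \left(-4 + 5\right) \left(-4\right) 3}\right) 2333 = \left(- 3 \cdot 1 \left(-4\right) 3 + \frac{4}{\left(-3\right) 1 \left(-4\right) 3}\right) 2333 = \left(- 3 \left(\left(-4\right) 3\right) + \frac{4}{\left(-3\right) \left(\left(-4\right) 3\right)}\right) 2333 = \left(\left(-3\right) \left(-12\right) + \frac{4}{\left(-3\right) \left(-12\right)}\right) 2333 = \left(36 + \frac{4}{36}\right) 2333 = \left(36 + 4 \cdot \frac{1}{36}\right) 2333 = \left(36 + \frac{1}{9}\right) 2333 = \frac{325}{9} \cdot 2333 = \frac{758225}{9}$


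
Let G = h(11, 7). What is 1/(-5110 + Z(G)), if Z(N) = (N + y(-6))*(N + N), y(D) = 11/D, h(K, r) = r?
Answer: -3/15113 ≈ -0.00019850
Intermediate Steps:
G = 7
Z(N) = 2*N*(-11/6 + N) (Z(N) = (N + 11/(-6))*(N + N) = (N + 11*(-1/6))*(2*N) = (N - 11/6)*(2*N) = (-11/6 + N)*(2*N) = 2*N*(-11/6 + N))
1/(-5110 + Z(G)) = 1/(-5110 + (1/3)*7*(-11 + 6*7)) = 1/(-5110 + (1/3)*7*(-11 + 42)) = 1/(-5110 + (1/3)*7*31) = 1/(-5110 + 217/3) = 1/(-15113/3) = -3/15113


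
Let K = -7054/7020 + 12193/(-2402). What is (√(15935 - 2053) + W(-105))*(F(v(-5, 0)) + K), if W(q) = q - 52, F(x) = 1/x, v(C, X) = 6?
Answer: 3914332949/4215510 - 24932057*√13882/4215510 ≈ 231.71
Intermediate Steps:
K = -12817321/2107755 (K = -7054*1/7020 + 12193*(-1/2402) = -3527/3510 - 12193/2402 = -12817321/2107755 ≈ -6.0810)
W(q) = -52 + q
(√(15935 - 2053) + W(-105))*(F(v(-5, 0)) + K) = (√(15935 - 2053) + (-52 - 105))*(1/6 - 12817321/2107755) = (√13882 - 157)*(⅙ - 12817321/2107755) = (-157 + √13882)*(-24932057/4215510) = 3914332949/4215510 - 24932057*√13882/4215510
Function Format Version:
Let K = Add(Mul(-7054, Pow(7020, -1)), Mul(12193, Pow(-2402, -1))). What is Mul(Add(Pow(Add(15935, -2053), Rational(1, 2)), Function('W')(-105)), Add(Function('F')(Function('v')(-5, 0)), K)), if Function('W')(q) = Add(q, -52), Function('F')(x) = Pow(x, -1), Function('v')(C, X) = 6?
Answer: Add(Rational(3914332949, 4215510), Mul(Rational(-24932057, 4215510), Pow(13882, Rational(1, 2)))) ≈ 231.71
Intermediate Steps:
K = Rational(-12817321, 2107755) (K = Add(Mul(-7054, Rational(1, 7020)), Mul(12193, Rational(-1, 2402))) = Add(Rational(-3527, 3510), Rational(-12193, 2402)) = Rational(-12817321, 2107755) ≈ -6.0810)
Function('W')(q) = Add(-52, q)
Mul(Add(Pow(Add(15935, -2053), Rational(1, 2)), Function('W')(-105)), Add(Function('F')(Function('v')(-5, 0)), K)) = Mul(Add(Pow(Add(15935, -2053), Rational(1, 2)), Add(-52, -105)), Add(Pow(6, -1), Rational(-12817321, 2107755))) = Mul(Add(Pow(13882, Rational(1, 2)), -157), Add(Rational(1, 6), Rational(-12817321, 2107755))) = Mul(Add(-157, Pow(13882, Rational(1, 2))), Rational(-24932057, 4215510)) = Add(Rational(3914332949, 4215510), Mul(Rational(-24932057, 4215510), Pow(13882, Rational(1, 2))))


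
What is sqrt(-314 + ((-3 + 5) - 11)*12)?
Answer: I*sqrt(422) ≈ 20.543*I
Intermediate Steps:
sqrt(-314 + ((-3 + 5) - 11)*12) = sqrt(-314 + (2 - 11)*12) = sqrt(-314 - 9*12) = sqrt(-314 - 108) = sqrt(-422) = I*sqrt(422)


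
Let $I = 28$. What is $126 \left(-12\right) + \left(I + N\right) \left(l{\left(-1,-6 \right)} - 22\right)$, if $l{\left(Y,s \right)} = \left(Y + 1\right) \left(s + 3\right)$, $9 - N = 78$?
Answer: $-610$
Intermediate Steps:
$N = -69$ ($N = 9 - 78 = -69$)
$l{\left(Y,s \right)} = \left(1 + Y\right) \left(3 + s\right)$
$126 \left(-12\right) + \left(I + N\right) \left(l{\left(-1,-6 \right)} - 22\right) = 126 \left(-12\right) + \left(28 - 69\right) \left(\left(3 - 6 + 3 \left(-1\right) - -6\right) - 22\right) = -1512 - 41 \left(\left(3 - 6 - 3 + 6\right) - 22\right) = -1512 - 41 \left(0 - 22\right) = -1512 - -902 = -1512 + 902 = -610$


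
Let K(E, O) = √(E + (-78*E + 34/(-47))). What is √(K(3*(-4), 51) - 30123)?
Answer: √(-66541707 + 47*√2039518)/47 ≈ 173.47*I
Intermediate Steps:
K(E, O) = √(-34/47 - 77*E) (K(E, O) = √(E + (-78*E + 34*(-1/47))) = √(E + (-78*E - 34/47)) = √(E + (-34/47 - 78*E)) = √(-34/47 - 77*E))
√(K(3*(-4), 51) - 30123) = √(√(-1598 - 510279*(-4))/47 - 30123) = √(√(-1598 - 170093*(-12))/47 - 30123) = √(√(-1598 + 2041116)/47 - 30123) = √(√2039518/47 - 30123) = √(-30123 + √2039518/47)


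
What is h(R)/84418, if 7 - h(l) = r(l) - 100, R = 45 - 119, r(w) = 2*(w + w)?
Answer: 403/84418 ≈ 0.0047739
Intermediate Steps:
r(w) = 4*w (r(w) = 2*(2*w) = 4*w)
R = -74
h(l) = 107 - 4*l (h(l) = 7 - (4*l - 100) = 7 - (-100 + 4*l) = 7 + (100 - 4*l) = 107 - 4*l)
h(R)/84418 = (107 - 4*(-74))/84418 = (107 + 296)*(1/84418) = 403*(1/84418) = 403/84418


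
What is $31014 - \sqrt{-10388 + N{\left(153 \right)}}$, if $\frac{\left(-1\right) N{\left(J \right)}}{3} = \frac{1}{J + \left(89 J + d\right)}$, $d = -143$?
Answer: $31014 - \frac{i \sqrt{1929001040933}}{13627} \approx 31014.0 - 101.92 i$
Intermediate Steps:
$N{\left(J \right)} = - \frac{3}{-143 + 90 J}$ ($N{\left(J \right)} = - \frac{3}{J + \left(89 J - 143\right)} = - \frac{3}{J + \left(-143 + 89 J\right)} = - \frac{3}{-143 + 90 J}$)
$31014 - \sqrt{-10388 + N{\left(153 \right)}} = 31014 - \sqrt{-10388 - \frac{3}{-143 + 90 \cdot 153}} = 31014 - \sqrt{-10388 - \frac{3}{-143 + 13770}} = 31014 - \sqrt{-10388 - \frac{3}{13627}} = 31014 - \sqrt{- \frac{141557279}{13627}} = 31014 - \frac{i \sqrt{1929001040933}}{13627}$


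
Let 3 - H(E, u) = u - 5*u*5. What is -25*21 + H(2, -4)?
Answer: -618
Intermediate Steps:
H(E, u) = 3 + 24*u (H(E, u) = 3 - (u - 5*u*5) = 3 - (u - 25*u) = 3 - (-24)*u = 3 + 24*u)
-25*21 + H(2, -4) = -25*21 + (3 + 24*(-4)) = -525 + (3 - 96) = -525 - 93 = -618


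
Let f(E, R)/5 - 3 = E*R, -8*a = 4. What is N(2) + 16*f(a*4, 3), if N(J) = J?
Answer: -238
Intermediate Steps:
a = -½ (a = -⅛*4 = -½ ≈ -0.50000)
f(E, R) = 15 + 5*E*R (f(E, R) = 15 + 5*(E*R) = 15 + 5*E*R)
N(2) + 16*f(a*4, 3) = 2 + 16*(15 + 5*(-½*4)*3) = 2 + 16*(15 + 5*(-2)*3) = 2 + 16*(15 - 30) = 2 + 16*(-15) = 2 - 240 = -238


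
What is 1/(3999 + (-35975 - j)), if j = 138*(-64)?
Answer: -1/23144 ≈ -4.3208e-5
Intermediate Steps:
j = -8832
1/(3999 + (-35975 - j)) = 1/(3999 + (-35975 - 1*(-8832))) = 1/(3999 + (-35975 + 8832)) = 1/(3999 - 27143) = 1/(-23144) = -1/23144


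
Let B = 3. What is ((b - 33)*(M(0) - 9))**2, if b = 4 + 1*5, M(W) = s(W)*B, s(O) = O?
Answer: 46656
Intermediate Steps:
M(W) = 3*W (M(W) = W*3 = 3*W)
b = 9 (b = 4 + 5 = 9)
((b - 33)*(M(0) - 9))**2 = ((9 - 33)*(3*0 - 9))**2 = (-24*(0 - 9))**2 = (-24*(-9))**2 = 216**2 = 46656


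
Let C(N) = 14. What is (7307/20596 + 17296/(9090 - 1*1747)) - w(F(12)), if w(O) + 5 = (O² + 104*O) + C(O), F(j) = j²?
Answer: -5401906560871/151236428 ≈ -35718.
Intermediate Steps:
w(O) = 9 + O² + 104*O (w(O) = -5 + ((O² + 104*O) + 14) = -5 + (14 + O² + 104*O) = 9 + O² + 104*O)
(7307/20596 + 17296/(9090 - 1*1747)) - w(F(12)) = (7307/20596 + 17296/(9090 - 1*1747)) - (9 + (12²)² + 104*12²) = (7307*(1/20596) + 17296/(9090 - 1747)) - (9 + 144² + 104*144) = (7307/20596 + 17296/7343) - (9 + 20736 + 14976) = (7307/20596 + 17296*(1/7343)) - 1*35721 = (7307/20596 + 17296/7343) - 35721 = 409883717/151236428 - 35721 = -5401906560871/151236428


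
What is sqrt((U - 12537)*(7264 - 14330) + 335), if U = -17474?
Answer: sqrt(212058061) ≈ 14562.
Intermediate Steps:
sqrt((U - 12537)*(7264 - 14330) + 335) = sqrt((-17474 - 12537)*(7264 - 14330) + 335) = sqrt(-30011*(-7066) + 335) = sqrt(212057726 + 335) = sqrt(212058061)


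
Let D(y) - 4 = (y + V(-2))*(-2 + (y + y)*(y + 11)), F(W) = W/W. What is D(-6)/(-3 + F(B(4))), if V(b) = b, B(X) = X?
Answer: -250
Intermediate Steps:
F(W) = 1
D(y) = 4 + (-2 + y)*(-2 + 2*y*(11 + y)) (D(y) = 4 + (y - 2)*(-2 + (y + y)*(y + 11)) = 4 + (-2 + y)*(-2 + (2*y)*(11 + y)) = 4 + (-2 + y)*(-2 + 2*y*(11 + y)))
D(-6)/(-3 + F(B(4))) = (8 - 46*(-6) + 2*(-6)**3 + 18*(-6)**2)/(-3 + 1) = (8 + 276 + 2*(-216) + 18*36)/(-2) = (8 + 276 - 432 + 648)*(-1/2) = 500*(-1/2) = -250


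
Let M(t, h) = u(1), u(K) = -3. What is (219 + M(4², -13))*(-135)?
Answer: -29160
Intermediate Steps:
M(t, h) = -3
(219 + M(4², -13))*(-135) = (219 - 3)*(-135) = 216*(-135) = -29160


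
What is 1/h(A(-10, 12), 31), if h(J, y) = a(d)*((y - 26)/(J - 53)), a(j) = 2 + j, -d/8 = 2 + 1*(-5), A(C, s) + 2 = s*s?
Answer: 89/130 ≈ 0.68462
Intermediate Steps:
A(C, s) = -2 + s² (A(C, s) = -2 + s*s = -2 + s²)
d = 24 (d = -8*(2 + 1*(-5)) = -8*(2 - 5) = -8*(-3) = 24)
h(J, y) = 26*(-26 + y)/(-53 + J) (h(J, y) = (2 + 24)*((y - 26)/(J - 53)) = 26*((-26 + y)/(-53 + J)) = 26*(-26 + y)/(-53 + J))
1/h(A(-10, 12), 31) = 1/(26*(-26 + 31)/(-53 + (-2 + 12²))) = 1/(26*5/(-53 + (-2 + 144))) = 1/(26*5/(-53 + 142)) = 1/(26*5/89) = 1/(26*(1/89)*5) = 1/(130/89) = 89/130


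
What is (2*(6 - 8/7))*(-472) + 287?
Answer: -30087/7 ≈ -4298.1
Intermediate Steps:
(2*(6 - 8/7))*(-472) + 287 = (2*(34/7))*(-472) + 287 = (68/7)*(-472) + 287 = -32096/7 + 287 = -30087/7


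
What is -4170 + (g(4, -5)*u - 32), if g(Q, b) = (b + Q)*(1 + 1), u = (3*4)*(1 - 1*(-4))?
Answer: -4322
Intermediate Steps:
u = 60 (u = 12*(1 + 4) = 12*5 = 60)
g(Q, b) = 2*Q + 2*b (g(Q, b) = (Q + b)*2 = 2*Q + 2*b)
-4170 + (g(4, -5)*u - 32) = -4170 + ((2*4 + 2*(-5))*60 - 32) = -4170 + ((8 - 10)*60 - 32) = -4170 + (-2*60 - 32) = -4170 + (-120 - 32) = -4170 - 152 = -4322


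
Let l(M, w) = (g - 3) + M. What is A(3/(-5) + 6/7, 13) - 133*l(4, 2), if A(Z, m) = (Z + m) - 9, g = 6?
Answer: -32436/35 ≈ -926.74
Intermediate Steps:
l(M, w) = 3 + M (l(M, w) = (6 - 3) + M = 3 + M)
A(Z, m) = -9 + Z + m
A(3/(-5) + 6/7, 13) - 133*l(4, 2) = (-9 + (3/(-5) + 6/7) + 13) - 133*(3 + 4) = (-9 + (3*(-⅕) + 6*(⅐)) + 13) - 133*7 = (-9 + (-⅗ + 6/7) + 13) - 931 = (-9 + 9/35 + 13) - 931 = 149/35 - 931 = -32436/35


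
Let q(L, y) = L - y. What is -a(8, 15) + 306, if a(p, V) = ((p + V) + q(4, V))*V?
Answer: 126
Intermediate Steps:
a(p, V) = V*(4 + p) (a(p, V) = ((p + V) + (4 - V))*V = ((V + p) + (4 - V))*V = (4 + p)*V = V*(4 + p))
-a(8, 15) + 306 = -15*(4 + 8) + 306 = -15*12 + 306 = -1*180 + 306 = -180 + 306 = 126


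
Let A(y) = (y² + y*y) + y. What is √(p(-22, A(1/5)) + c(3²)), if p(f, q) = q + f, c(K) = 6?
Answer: I*√393/5 ≈ 3.9648*I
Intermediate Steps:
A(y) = y + 2*y² (A(y) = (y² + y²) + y = 2*y² + y = y + 2*y²)
p(f, q) = f + q
√(p(-22, A(1/5)) + c(3²)) = √((-22 + (1 + 2/5)/5) + 6) = √((-22 + (1 + 2*(⅕))/5) + 6) = √((-22 + (1 + ⅖)/5) + 6) = √((-22 + (⅕)*(7/5)) + 6) = √((-22 + 7/25) + 6) = √(-543/25 + 6) = √(-393/25) = I*√393/5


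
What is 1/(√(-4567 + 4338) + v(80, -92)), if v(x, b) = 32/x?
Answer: 10/5729 - 25*I*√229/5729 ≈ 0.0017455 - 0.066036*I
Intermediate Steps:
1/(√(-4567 + 4338) + v(80, -92)) = 1/(√(-4567 + 4338) + 32/80) = 1/(√(-229) + 32*(1/80)) = 1/(I*√229 + ⅖) = 1/(⅖ + I*√229)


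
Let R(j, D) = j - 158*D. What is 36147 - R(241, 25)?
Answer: 39856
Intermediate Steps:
36147 - R(241, 25) = 36147 - (241 - 158*25) = 36147 - (241 - 3950) = 36147 - 1*(-3709) = 36147 + 3709 = 39856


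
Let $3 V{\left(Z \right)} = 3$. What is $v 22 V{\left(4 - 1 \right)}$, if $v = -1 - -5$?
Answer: $88$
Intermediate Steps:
$v = 4$ ($v = -1 + 5 = 4$)
$V{\left(Z \right)} = 1$ ($V{\left(Z \right)} = \frac{1}{3} \cdot 3 = 1$)
$v 22 V{\left(4 - 1 \right)} = 4 \cdot 22 \cdot 1 = 88 \cdot 1 = 88$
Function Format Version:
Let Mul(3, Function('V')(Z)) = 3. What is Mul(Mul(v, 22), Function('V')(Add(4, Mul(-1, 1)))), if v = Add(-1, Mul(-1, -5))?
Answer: 88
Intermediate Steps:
v = 4 (v = Add(-1, 5) = 4)
Function('V')(Z) = 1 (Function('V')(Z) = Mul(Rational(1, 3), 3) = 1)
Mul(Mul(v, 22), Function('V')(Add(4, Mul(-1, 1)))) = Mul(Mul(4, 22), 1) = Mul(88, 1) = 88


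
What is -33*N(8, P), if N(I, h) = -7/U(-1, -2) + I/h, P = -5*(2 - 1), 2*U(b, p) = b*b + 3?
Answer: 1683/10 ≈ 168.30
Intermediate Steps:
U(b, p) = 3/2 + b²/2 (U(b, p) = (b*b + 3)/2 = (b² + 3)/2 = (3 + b²)/2 = 3/2 + b²/2)
P = -5 (P = -5*1 = -5)
N(I, h) = -7/2 + I/h (N(I, h) = -7/(3/2 + (½)*(-1)²) + I/h = -7/(3/2 + (½)*1) + I/h = -7/(3/2 + ½) + I/h = -7/2 + I/h)
-33*N(8, P) = -33*(-7/2 + 8/(-5)) = -33*(-7/2 + 8*(-⅕)) = -33*(-7/2 - 8/5) = -33*(-51/10) = 1683/10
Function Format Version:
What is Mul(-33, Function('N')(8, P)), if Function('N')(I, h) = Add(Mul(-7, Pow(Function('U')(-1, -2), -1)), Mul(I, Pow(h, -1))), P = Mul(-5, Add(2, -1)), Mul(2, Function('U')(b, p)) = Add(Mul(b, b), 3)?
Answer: Rational(1683, 10) ≈ 168.30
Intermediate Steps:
Function('U')(b, p) = Add(Rational(3, 2), Mul(Rational(1, 2), Pow(b, 2))) (Function('U')(b, p) = Mul(Rational(1, 2), Add(Mul(b, b), 3)) = Mul(Rational(1, 2), Add(Pow(b, 2), 3)) = Mul(Rational(1, 2), Add(3, Pow(b, 2))) = Add(Rational(3, 2), Mul(Rational(1, 2), Pow(b, 2))))
P = -5 (P = Mul(-5, 1) = -5)
Function('N')(I, h) = Add(Rational(-7, 2), Mul(I, Pow(h, -1))) (Function('N')(I, h) = Add(Mul(-7, Pow(Add(Rational(3, 2), Mul(Rational(1, 2), Pow(-1, 2))), -1)), Mul(I, Pow(h, -1))) = Add(Mul(-7, Pow(Add(Rational(3, 2), Mul(Rational(1, 2), 1)), -1)), Mul(I, Pow(h, -1))) = Add(Mul(-7, Pow(Add(Rational(3, 2), Rational(1, 2)), -1)), Mul(I, Pow(h, -1))) = Add(Mul(-7, Pow(2, -1)), Mul(I, Pow(h, -1))) = Add(Mul(-7, Rational(1, 2)), Mul(I, Pow(h, -1))) = Add(Rational(-7, 2), Mul(I, Pow(h, -1))))
Mul(-33, Function('N')(8, P)) = Mul(-33, Add(Rational(-7, 2), Mul(8, Pow(-5, -1)))) = Mul(-33, Add(Rational(-7, 2), Mul(8, Rational(-1, 5)))) = Mul(-33, Add(Rational(-7, 2), Rational(-8, 5))) = Mul(-33, Rational(-51, 10)) = Rational(1683, 10)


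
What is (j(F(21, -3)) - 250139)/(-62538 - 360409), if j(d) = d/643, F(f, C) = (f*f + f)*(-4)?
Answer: 160841225/271954921 ≈ 0.59143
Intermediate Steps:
F(f, C) = -4*f - 4*f**2 (F(f, C) = (f**2 + f)*(-4) = (f + f**2)*(-4) = -4*f - 4*f**2)
j(d) = d/643 (j(d) = d*(1/643) = d/643)
(j(F(21, -3)) - 250139)/(-62538 - 360409) = ((-4*21*(1 + 21))/643 - 250139)/(-62538 - 360409) = ((-4*21*22)/643 - 250139)/(-422947) = ((1/643)*(-1848) - 250139)*(-1/422947) = (-1848/643 - 250139)*(-1/422947) = -160841225/643*(-1/422947) = 160841225/271954921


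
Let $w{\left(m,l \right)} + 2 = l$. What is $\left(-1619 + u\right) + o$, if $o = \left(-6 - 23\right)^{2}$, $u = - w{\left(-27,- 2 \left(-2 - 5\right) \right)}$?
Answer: $-790$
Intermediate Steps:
$w{\left(m,l \right)} = -2 + l$
$u = -12$ ($u = - (-2 - 2 \left(-2 - 5\right)) = - (-2 - -14) = - (-2 + 14) = \left(-1\right) 12 = -12$)
$o = 841$ ($o = \left(-29\right)^{2} = 841$)
$\left(-1619 + u\right) + o = \left(-1619 - 12\right) + 841 = -1631 + 841 = -790$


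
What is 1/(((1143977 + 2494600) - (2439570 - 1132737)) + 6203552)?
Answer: 1/8535296 ≈ 1.1716e-7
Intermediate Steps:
1/(((1143977 + 2494600) - (2439570 - 1132737)) + 6203552) = 1/((3638577 - 1*1306833) + 6203552) = 1/((3638577 - 1306833) + 6203552) = 1/(2331744 + 6203552) = 1/8535296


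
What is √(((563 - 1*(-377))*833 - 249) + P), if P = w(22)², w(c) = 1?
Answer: 2*√195693 ≈ 884.74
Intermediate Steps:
P = 1 (P = 1² = 1)
√(((563 - 1*(-377))*833 - 249) + P) = √(((563 - 1*(-377))*833 - 249) + 1) = √(((563 + 377)*833 - 249) + 1) = √((940*833 - 249) + 1) = √((783020 - 249) + 1) = √(782771 + 1) = √782772 = 2*√195693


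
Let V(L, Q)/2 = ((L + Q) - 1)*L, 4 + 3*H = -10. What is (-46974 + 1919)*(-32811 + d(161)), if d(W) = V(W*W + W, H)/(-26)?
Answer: 30662156325795/13 ≈ 2.3586e+12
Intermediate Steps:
H = -14/3 (H = -4/3 + (⅓)*(-10) = -4/3 - 10/3 = -14/3 ≈ -4.6667)
V(L, Q) = 2*L*(-1 + L + Q) (V(L, Q) = 2*(((L + Q) - 1)*L) = 2*((-1 + L + Q)*L) = 2*(L*(-1 + L + Q)) = 2*L*(-1 + L + Q))
d(W) = -(W + W²)*(-17/3 + W + W²)/13 (d(W) = (2*(W*W + W)*(-1 + (W*W + W) - 14/3))/(-26) = (2*(W² + W)*(-1 + (W² + W) - 14/3))*(-1/26) = (2*(W + W²)*(-1 + (W + W²) - 14/3))*(-1/26) = (2*(W + W²)*(-17/3 + W + W²))*(-1/26) = -(W + W²)*(-17/3 + W + W²)/13)
(-46974 + 1919)*(-32811 + d(161)) = (-46974 + 1919)*(-32811 - 1/39*161*(1 + 161)*(-17 + 3*161*(1 + 161))) = -45055*(-32811 - 1/39*161*162*(-17 + 3*161*162)) = -45055*(-32811 - 1/39*161*162*(-17 + 78246)) = -45055*(-32811 - 1/39*161*162*78229) = -45055*(-32811 - 680122926/13) = -45055*(-680549469/13) = 30662156325795/13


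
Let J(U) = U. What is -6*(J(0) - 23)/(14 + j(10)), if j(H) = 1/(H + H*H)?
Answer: 660/67 ≈ 9.8507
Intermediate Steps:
j(H) = 1/(H + H**2)
-6*(J(0) - 23)/(14 + j(10)) = -6*(0 - 23)/(14 + 1/(10*(1 + 10))) = -(-138)/(14 + (1/10)/11) = -(-138)/(14 + (1/10)*(1/11)) = -(-138)/(14 + 1/110) = -(-138)/1541/110 = -(-138)*110/1541 = -6*(-110/67) = 660/67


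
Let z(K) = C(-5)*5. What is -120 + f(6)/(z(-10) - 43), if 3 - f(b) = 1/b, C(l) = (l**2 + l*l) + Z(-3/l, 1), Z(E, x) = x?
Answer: -152623/1272 ≈ -119.99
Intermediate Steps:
C(l) = 1 + 2*l**2 (C(l) = (l**2 + l*l) + 1 = (l**2 + l**2) + 1 = 2*l**2 + 1 = 1 + 2*l**2)
z(K) = 255 (z(K) = (1 + 2*(-5)**2)*5 = (1 + 2*25)*5 = (1 + 50)*5 = 51*5 = 255)
f(b) = 3 - 1/b
-120 + f(6)/(z(-10) - 43) = -120 + (3 - 1/6)/(255 - 43) = -120 + (3 - 1*1/6)/212 = -120 + (3 - 1/6)/212 = -120 + (1/212)*(17/6) = -120 + 17/1272 = -152623/1272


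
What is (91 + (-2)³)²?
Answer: 6889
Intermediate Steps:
(91 + (-2)³)² = (91 - 8)² = 83² = 6889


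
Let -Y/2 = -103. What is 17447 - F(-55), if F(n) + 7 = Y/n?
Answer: 960176/55 ≈ 17458.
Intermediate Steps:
Y = 206 (Y = -2*(-103) = 206)
F(n) = -7 + 206/n
17447 - F(-55) = 17447 - (-7 + 206/(-55)) = 17447 - (-7 + 206*(-1/55)) = 17447 - (-7 - 206/55) = 17447 - 1*(-591/55) = 17447 + 591/55 = 960176/55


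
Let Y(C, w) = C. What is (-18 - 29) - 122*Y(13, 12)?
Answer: -1633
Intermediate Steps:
(-18 - 29) - 122*Y(13, 12) = (-18 - 29) - 122*13 = -47 - 1586 = -1633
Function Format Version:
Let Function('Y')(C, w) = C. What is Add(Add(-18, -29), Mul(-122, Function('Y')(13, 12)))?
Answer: -1633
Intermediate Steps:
Add(Add(-18, -29), Mul(-122, Function('Y')(13, 12))) = Add(Add(-18, -29), Mul(-122, 13)) = Add(-47, -1586) = -1633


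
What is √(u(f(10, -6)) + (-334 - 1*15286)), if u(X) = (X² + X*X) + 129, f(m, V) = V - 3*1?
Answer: I*√15329 ≈ 123.81*I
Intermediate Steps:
f(m, V) = -3 + V (f(m, V) = V - 3 = -3 + V)
u(X) = 129 + 2*X² (u(X) = (X² + X²) + 129 = 2*X² + 129 = 129 + 2*X²)
√(u(f(10, -6)) + (-334 - 1*15286)) = √((129 + 2*(-3 - 6)²) + (-334 - 1*15286)) = √((129 + 2*(-9)²) + (-334 - 15286)) = √((129 + 2*81) - 15620) = √((129 + 162) - 15620) = √(291 - 15620) = √(-15329) = I*√15329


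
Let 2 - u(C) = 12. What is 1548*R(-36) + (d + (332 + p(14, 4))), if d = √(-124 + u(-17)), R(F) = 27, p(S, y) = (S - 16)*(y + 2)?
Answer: 42116 + I*√134 ≈ 42116.0 + 11.576*I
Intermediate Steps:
p(S, y) = (-16 + S)*(2 + y)
u(C) = -10 (u(C) = 2 - 1*12 = 2 - 12 = -10)
d = I*√134 (d = √(-124 - 10) = √(-134) = I*√134 ≈ 11.576*I)
1548*R(-36) + (d + (332 + p(14, 4))) = 1548*27 + (I*√134 + (332 + (-32 - 16*4 + 2*14 + 14*4))) = 41796 + (I*√134 + (332 + (-32 - 64 + 28 + 56))) = 41796 + (I*√134 + (332 - 12)) = 41796 + (I*√134 + 320) = 41796 + (320 + I*√134) = 42116 + I*√134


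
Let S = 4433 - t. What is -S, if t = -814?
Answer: -5247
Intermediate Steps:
S = 5247 (S = 4433 - 1*(-814) = 4433 + 814 = 5247)
-S = -1*5247 = -5247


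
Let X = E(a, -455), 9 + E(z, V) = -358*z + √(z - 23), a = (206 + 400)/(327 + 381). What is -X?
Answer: 18610/59 - I*√308334/118 ≈ 315.42 - 4.7057*I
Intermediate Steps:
a = 101/118 (a = 606/708 = 606*(1/708) = 101/118 ≈ 0.85593)
E(z, V) = -9 + √(-23 + z) - 358*z (E(z, V) = -9 + (-358*z + √(z - 23)) = -9 + (-358*z + √(-23 + z)) = -9 + (√(-23 + z) - 358*z) = -9 + √(-23 + z) - 358*z)
X = -18610/59 + I*√308334/118 (X = -9 + √(-23 + 101/118) - 358*101/118 = -9 + √(-2613/118) - 18079/59 = -9 + I*√308334/118 - 18079/59 = -18610/59 + I*√308334/118 ≈ -315.42 + 4.7057*I)
-X = -(-18610/59 + I*√308334/118) = 18610/59 - I*√308334/118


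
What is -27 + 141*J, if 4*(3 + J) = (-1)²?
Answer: -1659/4 ≈ -414.75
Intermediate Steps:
J = -11/4 (J = -3 + (¼)*(-1)² = -3 + (¼)*1 = -3 + ¼ = -11/4 ≈ -2.7500)
-27 + 141*J = -27 + 141*(-11/4) = -27 - 1551/4 = -1659/4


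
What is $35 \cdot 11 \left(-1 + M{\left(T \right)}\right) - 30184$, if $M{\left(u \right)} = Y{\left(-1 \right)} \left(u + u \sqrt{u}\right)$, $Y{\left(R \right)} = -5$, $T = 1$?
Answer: $-34419$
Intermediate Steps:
$M{\left(u \right)} = - 5 u - 5 u^{\frac{3}{2}}$ ($M{\left(u \right)} = - 5 \left(u + u \sqrt{u}\right) = - 5 \left(u + u^{\frac{3}{2}}\right) = - 5 u - 5 u^{\frac{3}{2}}$)
$35 \cdot 11 \left(-1 + M{\left(T \right)}\right) - 30184 = 35 \cdot 11 \left(-1 - \left(5 + 5 \cdot 1^{\frac{3}{2}}\right)\right) - 30184 = 35 \cdot 11 \left(-1 - 10\right) - 30184 = 35 \cdot 11 \left(-11\right) - 30184 = 35 \left(-121\right) - 30184 = -4235 - 30184 = -34419$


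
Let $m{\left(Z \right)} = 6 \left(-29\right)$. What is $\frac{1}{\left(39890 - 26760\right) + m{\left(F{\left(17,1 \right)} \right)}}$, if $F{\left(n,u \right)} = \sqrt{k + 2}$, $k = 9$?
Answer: $\frac{1}{12956} \approx 7.7184 \cdot 10^{-5}$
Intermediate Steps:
$F{\left(n,u \right)} = \sqrt{11}$ ($F{\left(n,u \right)} = \sqrt{9 + 2} = \sqrt{11}$)
$m{\left(Z \right)} = -174$
$\frac{1}{\left(39890 - 26760\right) + m{\left(F{\left(17,1 \right)} \right)}} = \frac{1}{\left(39890 - 26760\right) - 174} = \frac{1}{13130 - 174} = \frac{1}{12956}$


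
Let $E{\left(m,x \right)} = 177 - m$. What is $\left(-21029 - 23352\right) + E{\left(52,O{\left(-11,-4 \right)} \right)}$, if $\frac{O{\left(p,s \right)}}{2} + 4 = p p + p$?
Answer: $-44256$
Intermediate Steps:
$O{\left(p,s \right)} = -8 + 2 p + 2 p^{2}$ ($O{\left(p,s \right)} = -8 + 2 \left(p p + p\right) = -8 + 2 \left(p^{2} + p\right) = -8 + 2 \left(p + p^{2}\right) = -8 + \left(2 p + 2 p^{2}\right) = -8 + 2 p + 2 p^{2}$)
$\left(-21029 - 23352\right) + E{\left(52,O{\left(-11,-4 \right)} \right)} = \left(-21029 - 23352\right) + \left(177 - 52\right) = -44381 + \left(177 - 52\right) = -44381 + 125 = -44256$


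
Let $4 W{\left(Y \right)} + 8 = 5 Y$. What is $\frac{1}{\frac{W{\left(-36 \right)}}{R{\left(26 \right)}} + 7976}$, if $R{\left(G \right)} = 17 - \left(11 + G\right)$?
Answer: $\frac{20}{159567} \approx 0.00012534$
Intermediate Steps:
$R{\left(G \right)} = 6 - G$
$W{\left(Y \right)} = -2 + \frac{5 Y}{4}$
$\frac{1}{\frac{W{\left(-36 \right)}}{R{\left(26 \right)}} + 7976} = \frac{1}{\frac{-2 + \frac{5}{4} \left(-36\right)}{6 - 26} + 7976} = \frac{1}{\frac{-2 - 45}{6 - 26} + 7976} = \frac{1}{- \frac{47}{-20} + 7976} = \frac{1}{\left(-47\right) \left(- \frac{1}{20}\right) + 7976} = \frac{1}{\frac{47}{20} + 7976} = \frac{1}{\frac{159567}{20}} = \frac{20}{159567}$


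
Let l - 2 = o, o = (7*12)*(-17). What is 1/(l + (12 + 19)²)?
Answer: -1/465 ≈ -0.0021505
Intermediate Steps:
o = -1428 (o = 84*(-17) = -1428)
l = -1426 (l = 2 - 1428 = -1426)
1/(l + (12 + 19)²) = 1/(-1426 + (12 + 19)²) = 1/(-1426 + 31²) = 1/(-1426 + 961) = 1/(-465) = -1/465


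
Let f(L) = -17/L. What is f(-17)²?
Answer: 1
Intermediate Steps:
f(-17)² = (-17/(-17))² = (-17*(-1/17))² = 1² = 1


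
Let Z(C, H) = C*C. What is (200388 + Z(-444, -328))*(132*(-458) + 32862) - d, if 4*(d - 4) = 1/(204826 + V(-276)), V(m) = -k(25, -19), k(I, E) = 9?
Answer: -8986777842245681/819268 ≈ -1.0969e+10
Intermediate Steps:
V(m) = -9 (V(m) = -1*9 = -9)
Z(C, H) = C²
d = 3277073/819268 (d = 4 + 1/(4*(204826 - 9)) = 4 + (¼)/204817 = 4 + (¼)*(1/204817) = 4 + 1/819268 = 3277073/819268 ≈ 4.0000)
(200388 + Z(-444, -328))*(132*(-458) + 32862) - d = (200388 + (-444)²)*(132*(-458) + 32862) - 1*3277073/819268 = (200388 + 197136)*(-60456 + 32862) - 3277073/819268 = 397524*(-27594) - 3277073/819268 = -10969277256 - 3277073/819268 = -8986777842245681/819268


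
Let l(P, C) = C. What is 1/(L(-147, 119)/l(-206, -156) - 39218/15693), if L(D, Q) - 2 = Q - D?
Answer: -204009/860311 ≈ -0.23713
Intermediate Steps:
L(D, Q) = 2 + Q - D (L(D, Q) = 2 + (Q - D) = 2 + Q - D)
1/(L(-147, 119)/l(-206, -156) - 39218/15693) = 1/((2 + 119 - 1*(-147))/(-156) - 39218/15693) = 1/((2 + 119 + 147)*(-1/156) - 39218*1/15693) = 1/(268*(-1/156) - 39218/15693) = 1/(-67/39 - 39218/15693) = 1/(-860311/204009) = -204009/860311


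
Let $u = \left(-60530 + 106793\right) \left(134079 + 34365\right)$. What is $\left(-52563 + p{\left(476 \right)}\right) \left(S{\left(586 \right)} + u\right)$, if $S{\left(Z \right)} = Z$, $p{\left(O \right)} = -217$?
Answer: $-411300044395240$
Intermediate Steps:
$u = 7792724772$ ($u = 46263 \cdot 168444 = 7792724772$)
$\left(-52563 + p{\left(476 \right)}\right) \left(S{\left(586 \right)} + u\right) = \left(-52563 - 217\right) \left(586 + 7792724772\right) = \left(-52780\right) 7792725358 = -411300044395240$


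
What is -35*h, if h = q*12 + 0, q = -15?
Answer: 6300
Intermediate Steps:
h = -180 (h = -15*12 + 0 = -180 + 0 = -180)
-35*h = -35*(-180) = 6300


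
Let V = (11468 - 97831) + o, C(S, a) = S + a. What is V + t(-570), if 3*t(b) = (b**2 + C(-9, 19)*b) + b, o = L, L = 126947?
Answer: 146794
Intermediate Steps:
o = 126947
t(b) = b**2/3 + 11*b/3 (t(b) = ((b**2 + (-9 + 19)*b) + b)/3 = ((b**2 + 10*b) + b)/3 = (b**2 + 11*b)/3 = b**2/3 + 11*b/3)
V = 40584 (V = (11468 - 97831) + 126947 = -86363 + 126947 = 40584)
V + t(-570) = 40584 + (1/3)*(-570)*(11 - 570) = 40584 + (1/3)*(-570)*(-559) = 40584 + 106210 = 146794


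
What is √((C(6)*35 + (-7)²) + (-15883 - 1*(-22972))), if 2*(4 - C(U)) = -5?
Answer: √29462/2 ≈ 85.823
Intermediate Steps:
C(U) = 13/2 (C(U) = 4 - ½*(-5) = 4 + 5/2 = 13/2)
√((C(6)*35 + (-7)²) + (-15883 - 1*(-22972))) = √(((13/2)*35 + (-7)²) + (-15883 - 1*(-22972))) = √((455/2 + 49) + (-15883 + 22972)) = √(553/2 + 7089) = √(14731/2) = √29462/2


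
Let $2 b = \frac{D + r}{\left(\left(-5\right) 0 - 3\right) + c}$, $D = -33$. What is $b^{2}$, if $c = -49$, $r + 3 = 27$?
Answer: $\frac{81}{10816} \approx 0.0074889$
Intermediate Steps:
$r = 24$ ($r = -3 + 27 = 24$)
$b = \frac{9}{104}$ ($b = \frac{\left(-33 + 24\right) \frac{1}{\left(\left(-5\right) 0 - 3\right) - 49}}{2} = \frac{\left(-9\right) \frac{1}{\left(0 - 3\right) - 49}}{2} = \frac{\left(-9\right) \frac{1}{-3 - 49}}{2} = \frac{\left(-9\right) \frac{1}{-52}}{2} = \frac{\left(-9\right) \left(- \frac{1}{52}\right)}{2} = \frac{1}{2} \cdot \frac{9}{52} = \frac{9}{104} \approx 0.086538$)
$b^{2} = \left(\frac{9}{104}\right)^{2} = \frac{81}{10816}$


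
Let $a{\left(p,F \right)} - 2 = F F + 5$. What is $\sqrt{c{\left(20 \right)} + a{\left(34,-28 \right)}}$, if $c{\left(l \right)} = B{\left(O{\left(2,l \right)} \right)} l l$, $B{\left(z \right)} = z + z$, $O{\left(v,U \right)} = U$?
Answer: $\sqrt{16791} \approx 129.58$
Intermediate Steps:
$a{\left(p,F \right)} = 7 + F^{2}$ ($a{\left(p,F \right)} = 2 + \left(F F + 5\right) = 2 + \left(F^{2} + 5\right) = 2 + \left(5 + F^{2}\right) = 7 + F^{2}$)
$B{\left(z \right)} = 2 z$
$c{\left(l \right)} = 2 l^{3}$ ($c{\left(l \right)} = 2 l l l = 2 l^{2} l = 2 l^{3}$)
$\sqrt{c{\left(20 \right)} + a{\left(34,-28 \right)}} = \sqrt{2 \cdot 20^{3} + \left(7 + \left(-28\right)^{2}\right)} = \sqrt{2 \cdot 8000 + \left(7 + 784\right)} = \sqrt{16000 + 791} = \sqrt{16791}$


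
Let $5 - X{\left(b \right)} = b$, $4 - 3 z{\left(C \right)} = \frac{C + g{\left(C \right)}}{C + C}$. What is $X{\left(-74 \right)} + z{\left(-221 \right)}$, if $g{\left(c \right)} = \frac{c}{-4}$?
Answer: $\frac{1925}{24} \approx 80.208$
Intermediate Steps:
$g{\left(c \right)} = - \frac{c}{4}$ ($g{\left(c \right)} = c \left(- \frac{1}{4}\right) = - \frac{c}{4}$)
$z{\left(C \right)} = \frac{29}{24}$ ($z{\left(C \right)} = \frac{4}{3} - \frac{\left(C - \frac{C}{4}\right) \frac{1}{C + C}}{3} = \frac{4}{3} - \frac{\frac{3 C}{4} \frac{1}{2 C}}{3} = \frac{4}{3} - \frac{1}{8} = \frac{29}{24}$)
$X{\left(b \right)} = 5 - b$
$X{\left(-74 \right)} + z{\left(-221 \right)} = \left(5 - -74\right) + \frac{29}{24} = \left(5 + 74\right) + \frac{29}{24} = 79 + \frac{29}{24} = \frac{1925}{24}$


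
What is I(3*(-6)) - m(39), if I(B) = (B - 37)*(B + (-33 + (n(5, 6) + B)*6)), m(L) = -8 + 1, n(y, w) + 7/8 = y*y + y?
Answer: -3437/4 ≈ -859.25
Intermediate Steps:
n(y, w) = -7/8 + y + y² (n(y, w) = -7/8 + (y*y + y) = -7/8 + (y² + y) = -7/8 + (y + y²) = -7/8 + y + y²)
m(L) = -7
I(B) = (-37 + B)*(567/4 + 7*B) (I(B) = (B - 37)*(B + (-33 + ((-7/8 + 5 + 5²) + B)*6)) = (-37 + B)*(B + (-33 + ((-7/8 + 5 + 25) + B)*6)) = (-37 + B)*(B + (-33 + (233/8 + B)*6)) = (-37 + B)*(B + (-33 + (699/4 + 6*B))) = (-37 + B)*(B + (567/4 + 6*B)) = (-37 + B)*(567/4 + 7*B))
I(3*(-6)) - m(39) = (-20979/4 + 7*(3*(-6))² - 1407*(-6)/4) - 1*(-7) = (-20979/4 + 7*(-18)² - 469/4*(-18)) + 7 = (-20979/4 + 7*324 + 4221/2) + 7 = (-20979/4 + 2268 + 4221/2) + 7 = -3465/4 + 7 = -3437/4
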